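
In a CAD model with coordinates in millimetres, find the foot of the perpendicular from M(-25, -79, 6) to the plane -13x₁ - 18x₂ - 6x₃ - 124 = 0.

n = (-13, -18, -6), |n|² = 529, and n·M − 124 = 1587.
t = 1587/529 = 3, so the foot is M − t·n = (-25, -79, 6) − 3·(-13, -18, -6) = (14, -25, 24).

(14, -25, 24)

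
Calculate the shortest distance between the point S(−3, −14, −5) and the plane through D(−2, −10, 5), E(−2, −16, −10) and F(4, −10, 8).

DE = (0, −6, −15) and DF = (6, 0, 3), so a normal is n = DE × DF = (−18, −90, 36).
Then n·(−3, −14, −5) − 1116 = 18.
|n| = √(324 + 8100 + 1296) = 18√30, so the distance is |18|/(18√30) = 1/√30.

√30/30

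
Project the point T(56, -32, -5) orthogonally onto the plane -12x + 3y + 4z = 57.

(-4, -17, 15)

n = (-12, 3, 4), |n|² = 169, and n·T − 57 = -845.
t = -845/169 = -5, so the foot is T − t·n = (56, -32, -5) − (-5)·(-12, 3, 4) = (-4, -17, 15).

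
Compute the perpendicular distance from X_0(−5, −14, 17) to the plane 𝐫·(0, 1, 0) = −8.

6

n = (0, 1, 0); n·P − (-8) = -6; |n| = 1; distance = 6/1 = 6.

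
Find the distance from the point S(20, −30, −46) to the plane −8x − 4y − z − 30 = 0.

8/3

Normal vector n = (−8, −4, −1), and n·(20, −30, −46) − 30 = −24.
|n| = √(64 + 16 + 1) = 9, so the distance is |-24|/9 = 8/3.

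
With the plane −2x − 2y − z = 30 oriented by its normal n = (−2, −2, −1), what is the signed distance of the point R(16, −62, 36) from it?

26/3

n·R − 30 = 26.
|n| = 3, so the signed distance is 26/3.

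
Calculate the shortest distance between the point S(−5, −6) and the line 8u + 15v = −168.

The normal to the line is n = (8, 15) with |n| = 17.
|n·S − (-168)| = |-130 − (-168)| = 38, so the distance is 38/17.

38/17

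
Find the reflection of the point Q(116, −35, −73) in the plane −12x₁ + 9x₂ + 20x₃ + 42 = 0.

n = (−12, 9, 20), |n|² = 625, n·Q − (-42) = -3125, so t = -3125/625 = -5.
Foot F = Q − (-5)·n = (56, 10, 27); the reflection is 2F − Q = (−4, 55, 127).

(-4, 55, 127)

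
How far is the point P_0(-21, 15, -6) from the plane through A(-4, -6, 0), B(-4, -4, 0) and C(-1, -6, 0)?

6

AB = (0, 2, 0) and AC = (3, 0, 0), so a normal is n = AB × AC = (0, 0, -6).
Then n·(-21, 15, -6) - 0 = 36.
|n| = √(0 + 0 + 36) = 6, so the distance is |36|/6 = 6.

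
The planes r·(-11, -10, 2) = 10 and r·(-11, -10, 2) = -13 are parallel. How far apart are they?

23/15

With common normal n = (-11, -10, 2) (|n| = 15), the distance is |10 − (-13)|/|n| = 23/15.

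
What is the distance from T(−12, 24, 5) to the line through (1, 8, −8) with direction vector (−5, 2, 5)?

6√3

Direction vector d = (−5, 2, 5).
AP = (−13, 16, 13), and AP × d = (54, 0, 54).
|AP × d|² = 5832 and |d|² = 54, so the distance is √(5832/54) = √108 = 6√3.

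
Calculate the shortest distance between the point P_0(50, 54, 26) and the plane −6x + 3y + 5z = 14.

n = (−6, 3, 5); n·P − 14 = -22; |n| = √70; distance = 22/√70 = 11√70/35.

11√70/35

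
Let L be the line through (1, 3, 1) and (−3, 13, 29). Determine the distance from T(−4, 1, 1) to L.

A direction vector is d = (−4, 10, 28).
AP = (−5, −2, 0), and AP × d = (−56, 140, −58).
|AP × d|² = 26100 and |d|² = 900, so the distance is √(26100/900) = √29.

√29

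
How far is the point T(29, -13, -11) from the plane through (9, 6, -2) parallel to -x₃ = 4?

Parallel planes share the normal n = (0, 0, -1); since (9, 6, -2) lies on the plane, its equation is -x₃ = 2.
n = (0, 0, -1); n·P − 2 = 9; |n| = 1; distance = 9/1 = 9.

9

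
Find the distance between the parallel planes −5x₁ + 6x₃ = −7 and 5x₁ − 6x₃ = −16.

23√61/61

Divide the second equation by -1 to match normals: −5x₁ + 6x₃ = 16.
With common normal n = (−5, 0, 6) (|n| = √61), the distance is |(-7) − 16|/|n| = 23/√61.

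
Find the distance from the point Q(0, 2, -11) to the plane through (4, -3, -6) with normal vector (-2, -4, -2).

The plane has equation n·(r − (4, -3, -6)) = 0, i.e. n·r = 16.
n = (-2, -4, -2); n·P − 16 = -2; |n| = 2√6; distance = 2/(2√6) = √6/6.

√6/6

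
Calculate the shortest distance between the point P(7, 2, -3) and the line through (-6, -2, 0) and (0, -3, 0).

√46

A direction vector is d = (6, -1, 0).
AP = (13, 4, -3); AP·d = 74, |AP|² = 194, |d|² = 37.
distance² = |AP|² − (AP·d)²/|d|² = 194 − 5476/37 = 46, so the distance is √46.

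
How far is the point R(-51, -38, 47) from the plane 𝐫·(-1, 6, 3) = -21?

15/√46

d = |(-1)·(-51) + 6·(-38) + 3·47 − (-21)| / √(1 + 36 + 9) = |-15| / √46 = 15/√46.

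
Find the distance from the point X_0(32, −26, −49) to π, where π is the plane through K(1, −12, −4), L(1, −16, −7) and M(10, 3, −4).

17/(5√2)

KL = (0, −4, −3) and KM = (9, 15, 0), so a normal is n = KL × KM = (45, −27, 36).
n = (45, −27, 36); n·P − 225 = 153; |n| = 45√2; distance = 153/(45√2) = 17/(5√2).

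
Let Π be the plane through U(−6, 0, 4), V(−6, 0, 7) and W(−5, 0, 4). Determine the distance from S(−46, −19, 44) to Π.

UV = (0, 0, 3) and UW = (1, 0, 0), so a normal is n = UV × UW = (0, 3, 0).
Then n·(−46, −19, 44) − 0 = −57.
|n| = √(0 + 9 + 0) = 3, so the distance is |-57|/3 = 19.

19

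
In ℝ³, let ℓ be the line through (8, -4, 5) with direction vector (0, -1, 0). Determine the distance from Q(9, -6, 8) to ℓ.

Direction vector d = (0, -1, 0).
AP = (1, -2, 3); AP·d = 2, |AP|² = 14, |d|² = 1.
distance² = |AP|² − (AP·d)²/|d|² = 14 − 4/1 = 10, so the distance is √10.

√10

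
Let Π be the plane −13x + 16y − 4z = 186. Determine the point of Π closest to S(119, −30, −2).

The perpendicular from S has direction n = (−13, 16, −4): r = (119, −30, −2) + λ(−13, 16, −4).
Substitute into the plane: n·(S + λn) = 186 gives -2019 + 441λ = 186, so λ = 5.
Foot = (119, −30, −2) + 5·(−13, 16, −4) = (54, 50, −22).

(54, 50, -22)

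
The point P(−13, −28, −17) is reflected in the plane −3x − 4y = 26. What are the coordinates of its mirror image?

(17, 12, -17)

With n = (−3, −4, 0), the signed offset is (n·P − 26)/|n|² = 125/25 = 5.
P' = P − 2t·n = (−13, −28, −17) − 10·(−3, −4, 0) = (17, 12, −17).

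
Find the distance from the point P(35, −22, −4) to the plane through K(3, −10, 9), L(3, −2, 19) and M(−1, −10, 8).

24/√42

KL = (0, 8, 10) and KM = (−4, 0, −1), so a normal is n = KL × KM = (−8, −40, 32).
n = (−8, −40, 32); n·P − 664 = -192; |n| = 8√42; distance = 192/(8√42) = 4√42/7.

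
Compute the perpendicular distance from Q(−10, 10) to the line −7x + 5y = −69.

189√74/74

d = |(-7)·(-10) + 5·10 − (-69)| / √(49 + 25) = |189|/√74 = 189/√74.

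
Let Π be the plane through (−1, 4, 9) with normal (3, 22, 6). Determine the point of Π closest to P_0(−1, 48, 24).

(-7, 4, 12)

n = (3, 22, 6), |n|² = 529, and n·P_0 − 139 = 1058.
t = 1058/529 = 2, so the foot is P_0 − t·n = (−1, 48, 24) − 2·(3, 22, 6) = (−7, 4, 12).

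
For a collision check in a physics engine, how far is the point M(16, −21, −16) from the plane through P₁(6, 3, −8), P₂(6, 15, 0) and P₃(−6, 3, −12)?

√14

P₁P₂ = (0, 12, 8) and P₁P₃ = (−12, 0, −4), so a normal is n = P₁P₂ × P₁P₃ = (−48, −96, 144).
Then n·(16, −21, −16) − (−1728) = 672.
|n| = √(2304 + 9216 + 20736) = 48√14, so the distance is |672|/(48√14) = √14.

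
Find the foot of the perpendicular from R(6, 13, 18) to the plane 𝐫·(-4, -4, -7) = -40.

The perpendicular from R has direction n = (-4, -4, -7): r = (6, 13, 18) + μ(-4, -4, -7).
Substitute into the plane: n·(R + μn) = -40 gives -202 + 81μ = -40, so μ = 2.
Foot = (6, 13, 18) + 2·(-4, -4, -7) = (-2, 5, 4).

(-2, 5, 4)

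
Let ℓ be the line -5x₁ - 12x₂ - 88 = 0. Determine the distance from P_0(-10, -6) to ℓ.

d = |(-5)·(-10) + (-12)·(-6) − 88| / √(25 + 144) = |34|/13 = 34/13.

34/13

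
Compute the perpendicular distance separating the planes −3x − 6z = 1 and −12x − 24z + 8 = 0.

√5/5

Divide the second equation by 4 to match normals: −3x − 6z = -2.
With common normal n = (−3, 0, −6) (|n| = 3√5), the distance is |1 − (-2)|/|n| = 3/(3√5) = 1/√5.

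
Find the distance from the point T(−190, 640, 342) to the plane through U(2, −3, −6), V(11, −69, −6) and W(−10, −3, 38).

9

UV = (9, −66, 0) and UW = (−12, 0, 44), so a normal is n = UV × UW = (−2904, −396, −792).
Then n·(−190, 640, 342) − 132 = 27324.
|n| = √(8433216 + 156816 + 627264) = 3036, so the distance is |27324|/3036 = 9.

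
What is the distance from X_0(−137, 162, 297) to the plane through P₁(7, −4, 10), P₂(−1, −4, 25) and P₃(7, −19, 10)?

P₁P₂ = (−8, 0, 15) and P₁P₃ = (0, −15, 0), so a normal is n = P₁P₂ × P₁P₃ = (225, 0, 120).
d = |225·(-137) + 120·297 − 2775| / √(50625 + 0 + 14400) = |2040| / 255 = 8.

8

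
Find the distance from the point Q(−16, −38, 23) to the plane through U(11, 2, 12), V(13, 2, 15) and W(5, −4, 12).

UV = (2, 0, 3) and UW = (−6, −6, 0), so a normal is n = UV × UW = (18, −18, −12).
n = (18, −18, −12); n·P − 18 = 102; |n| = 6√22; distance = 102/(6√22) = 17/√22.

17/√22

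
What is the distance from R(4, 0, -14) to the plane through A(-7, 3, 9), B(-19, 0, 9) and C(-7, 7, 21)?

23/13

AB = (-12, -3, 0) and AC = (0, 4, 12), so a normal is n = AB × AC = (-36, 144, -48).
n = (-36, 144, -48); n·P − 252 = 276; |n| = 156; distance = 276/156 = 23/13.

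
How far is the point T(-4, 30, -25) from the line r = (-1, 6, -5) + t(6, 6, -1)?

3√77

Direction vector d = (6, 6, -1).
AP = (-3, 24, -20), and AP × d = (96, -123, -162).
|AP × d|² = 50589 and |d|² = 73, so the distance is √(50589/73) = √693 = 3√77.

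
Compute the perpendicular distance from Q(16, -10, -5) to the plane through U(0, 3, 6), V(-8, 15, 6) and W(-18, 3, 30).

UV = (-8, 12, 0) and UW = (-18, 0, 24), so a normal is n = UV × UW = (288, 192, 216).
d = |288·16 + 192·(-10) + 216·(-5) − 1872| / √(82944 + 36864 + 46656) = |-264| / 408 = 11/17.

11/17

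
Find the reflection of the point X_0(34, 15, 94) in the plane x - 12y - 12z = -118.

With n = (1, -12, -12), the signed offset is (n·X_0 − (-118))/|n|² = -1156/289 = -4.
X_0' = X_0 − 2t·n = (34, 15, 94) − (-8)·(1, -12, -12) = (42, -81, -2).

(42, -81, -2)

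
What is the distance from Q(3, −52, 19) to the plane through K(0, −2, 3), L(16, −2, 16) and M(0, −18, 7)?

KL = (16, 0, 13) and KM = (0, −16, 4), so a normal is n = KL × KM = (208, −64, −256).
d = |208·3 + (-64)·(-52) + (-256)·19 − (-640)| / √(43264 + 4096 + 65536) = |-272| / 336 = 17/21.

17/21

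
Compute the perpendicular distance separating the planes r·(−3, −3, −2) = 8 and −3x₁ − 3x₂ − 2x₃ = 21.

13√22/22

With common normal n = (−3, −3, −2) (|n| = √22), the distance is |8 − 21|/|n| = 13/√22 = 13√22/22.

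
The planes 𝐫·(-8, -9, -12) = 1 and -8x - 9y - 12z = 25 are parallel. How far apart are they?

24/17

With common normal n = (-8, -9, -12) (|n| = 17), the distance is |1 − 25|/|n| = 24/17.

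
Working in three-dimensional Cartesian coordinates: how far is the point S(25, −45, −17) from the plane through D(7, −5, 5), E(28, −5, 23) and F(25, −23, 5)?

2

DE = (21, 0, 18) and DF = (18, −18, 0), so a normal is n = DE × DF = (324, 324, −378).
Then n·(25, −45, −17) − (−1242) = 1188.
|n| = √(104976 + 104976 + 142884) = 594, so the distance is |1188|/594 = 2.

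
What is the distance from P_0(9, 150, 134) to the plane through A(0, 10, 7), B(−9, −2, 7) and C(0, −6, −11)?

AB = (−9, −12, 0) and AC = (0, −16, −18), so a normal is n = AB × AC = (216, −162, 144).
Then n·(9, 150, 134) − (−612) = −2448.
|n| = √(46656 + 26244 + 20736) = 306, so the distance is |-2448|/306 = 8.

8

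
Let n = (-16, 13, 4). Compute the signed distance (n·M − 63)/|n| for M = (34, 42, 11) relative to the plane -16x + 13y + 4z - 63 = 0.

n·M − 63 = -17.
|n| = 21, so the signed distance is -17/21.

-17/21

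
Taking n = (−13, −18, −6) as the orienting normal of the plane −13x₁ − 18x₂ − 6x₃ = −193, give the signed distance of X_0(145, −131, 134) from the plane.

-6

n·X_0 − (-193) = -138.
|n| = 23, so the signed distance is -138/23 = -6.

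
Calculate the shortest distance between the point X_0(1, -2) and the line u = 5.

4

d = |1·1 + 0·(-2) − 5| / √(1 + 0) = |-4|/1 = 4.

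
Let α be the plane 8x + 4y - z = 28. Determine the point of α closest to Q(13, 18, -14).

(-3, 10, -12)

n = (8, 4, -1), |n|² = 81, and n·Q − 28 = 162.
t = 162/81 = 2, so the foot is Q − t·n = (13, 18, -14) − 2·(8, 4, -1) = (-3, 10, -12).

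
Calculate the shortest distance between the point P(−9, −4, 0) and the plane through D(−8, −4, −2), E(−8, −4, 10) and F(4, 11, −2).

DE = (0, 0, 12) and DF = (12, 15, 0), so a normal is n = DE × DF = (−180, 144, 0).
d = |(-180)·(-9) + 144·(-4) − 864| / √(32400 + 20736 + 0) = |180| / (36√41) = 5/√41.

5/√41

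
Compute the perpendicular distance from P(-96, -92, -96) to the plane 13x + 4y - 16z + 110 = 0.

10/7

Normal vector n = (13, 4, -16), and n·(-96, -92, -96) - (-110) = 30.
|n| = √(169 + 16 + 256) = 21, so the distance is |30|/21 = 10/7.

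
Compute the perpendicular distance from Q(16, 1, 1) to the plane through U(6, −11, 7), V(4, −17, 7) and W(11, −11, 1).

UV = (−2, −6, 0) and UW = (5, 0, −6), so a normal is n = UV × UW = (36, −12, 30).
d = |36·16 + (-12)·1 + 30·1 − 558| / √(1296 + 144 + 900) = |36| / (6√65) = 6/√65.

6√65/65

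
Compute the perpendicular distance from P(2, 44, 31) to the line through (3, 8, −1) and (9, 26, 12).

√205

A direction vector is d = (6, 18, 13).
AP = (−1, 36, 32); AP·d = 1058, |AP|² = 2321, |d|² = 529.
distance² = |AP|² − (AP·d)²/|d|² = 2321 − 1119364/529 = 205, so the distance is √205.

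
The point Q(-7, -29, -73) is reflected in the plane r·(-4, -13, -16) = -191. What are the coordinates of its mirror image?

n = (-4, -13, -16), |n|² = 441, n·Q − (-191) = 1764, so t = 1764/441 = 4.
Foot F = Q − 4·n = (9, 23, -9); the reflection is 2F − Q = (25, 75, 55).

(25, 75, 55)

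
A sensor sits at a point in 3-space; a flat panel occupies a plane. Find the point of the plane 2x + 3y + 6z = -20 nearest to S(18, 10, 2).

(14, 4, -10)

The perpendicular from S has direction n = (2, 3, 6): r = (18, 10, 2) + λ(2, 3, 6).
Substitute into the plane: n·(S + λn) = -20 gives 78 + 49λ = -20, so λ = -2.
Foot = (18, 10, 2) + (-2)·(2, 3, 6) = (14, 4, -10).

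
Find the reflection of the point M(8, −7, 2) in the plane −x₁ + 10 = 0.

n = (−1, 0, 0), |n|² = 1, n·M − (-10) = 2, so t = 2/1 = 2.
Foot F = M − 2·n = (10, −7, 2); the reflection is 2F − M = (12, −7, 2).

(12, -7, 2)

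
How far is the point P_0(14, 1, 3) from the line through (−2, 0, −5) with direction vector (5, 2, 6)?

Direction vector d = (5, 2, 6).
AP = (16, 1, 8); AP·d = 130, |AP|² = 321, |d|² = 65.
distance² = |AP|² − (AP·d)²/|d|² = 321 − 16900/65 = 61, so the distance is √61.

√61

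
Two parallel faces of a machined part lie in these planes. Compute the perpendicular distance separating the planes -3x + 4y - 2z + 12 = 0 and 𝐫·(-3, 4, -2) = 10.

22/√29

Both planes have normal n = (-3, 4, -2), |n| = √29. Any point on the first plane is at distance |10 − (-12)|/|n| = 22/√29 = 22√29/29 from the second.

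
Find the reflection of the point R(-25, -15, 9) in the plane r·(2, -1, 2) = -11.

(-67/3, -49/3, 35/3)

n = (2, -1, 2), |n|² = 9, n·R − (-11) = -6, so t = -6/9 = -2/3.
Foot F = R − (-2/3)·n = (-71/3, -47/3, 31/3); the reflection is 2F − R = (-67/3, -49/3, 35/3).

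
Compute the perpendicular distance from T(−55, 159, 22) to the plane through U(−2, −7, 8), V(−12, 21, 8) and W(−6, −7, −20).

4

UV = (−10, 28, 0) and UW = (−4, 0, −28), so a normal is n = UV × UW = (−784, −280, 112).
Then n·(−55, 159, 22) − 4424 = −3360.
|n| = √(614656 + 78400 + 12544) = 840, so the distance is |-3360|/840 = 4.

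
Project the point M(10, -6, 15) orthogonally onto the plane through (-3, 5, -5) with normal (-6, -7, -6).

n = (-6, -7, -6), |n|² = 121, and n·M − 13 = -121.
t = -121/121 = -1, so the foot is M − t·n = (10, -6, 15) − (-1)·(-6, -7, -6) = (4, -13, 9).

(4, -13, 9)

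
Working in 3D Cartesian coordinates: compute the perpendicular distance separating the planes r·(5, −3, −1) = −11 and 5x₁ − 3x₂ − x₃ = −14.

Both planes have normal n = (5, −3, −1), |n| = √35. Any point on the first plane is at distance |(-14) − (-11)|/|n| = 3/√35 = 3√35/35 from the second.

3√35/35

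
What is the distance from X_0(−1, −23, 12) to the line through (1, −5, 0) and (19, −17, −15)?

2√118

A direction vector is d = (18, −12, −15).
AP = (−2, −18, 12), and AP × d = (414, 186, 348).
|AP × d|² = 327096 and |d|² = 693, so the distance is √(327096/693) = √472 = 2√118.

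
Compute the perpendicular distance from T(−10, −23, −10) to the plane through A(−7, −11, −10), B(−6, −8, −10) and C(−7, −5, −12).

AB = (1, 3, 0) and AC = (0, 6, −2), so a normal is n = AB × AC = (−6, 2, 6).
Then n·(−10, −23, −10) − (−40) = −6.
|n| = √(36 + 4 + 36) = 2√19, so the distance is |-6|/(2√19) = 3/√19.

3√19/19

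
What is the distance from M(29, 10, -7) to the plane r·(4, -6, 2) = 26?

n = (4, -6, 2); n·P − 26 = 16; |n| = 2√14; distance = 16/(2√14) = 8/√14.

8/√14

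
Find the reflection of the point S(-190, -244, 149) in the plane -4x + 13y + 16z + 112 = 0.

n = (-4, 13, 16), |n|² = 441, n·S − (-112) = 84, so t = 84/441 = 4/21.
Foot F = S − (4/21)·n = (-3974/21, -5176/21, 3065/21); the reflection is 2F − S = (-3958/21, -5228/21, 3001/21).

(-3958/21, -5228/21, 3001/21)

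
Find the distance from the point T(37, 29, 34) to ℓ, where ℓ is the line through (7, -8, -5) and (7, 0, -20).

3√389

A direction vector is d = (0, 8, -15).
AP = (30, 37, 39), and AP × d = (-867, 450, 240).
|AP × d|² = 1011789 and |d|² = 289, so the distance is √(1011789/289) = √3501 = 3√389.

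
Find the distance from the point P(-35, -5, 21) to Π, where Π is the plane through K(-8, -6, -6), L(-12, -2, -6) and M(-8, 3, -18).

23√41/41

KL = (-4, 4, 0) and KM = (0, 9, -12), so a normal is n = KL × KM = (-48, -48, -36).
d = |(-48)·(-35) + (-48)·(-5) + (-36)·21 − 888| / √(2304 + 2304 + 1296) = |276| / (12√41) = 23/√41.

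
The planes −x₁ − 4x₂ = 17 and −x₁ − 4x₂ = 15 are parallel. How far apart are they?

With common normal n = (−1, −4, 0) (|n| = √17), the distance is |17 − 15|/|n| = 2/√17.

2√17/17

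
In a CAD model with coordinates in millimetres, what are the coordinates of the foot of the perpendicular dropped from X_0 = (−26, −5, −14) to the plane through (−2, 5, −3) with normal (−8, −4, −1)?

The perpendicular from X_0 has direction n = (−8, −4, −1): r = (−26, −5, −14) + λ(−8, −4, −1).
Substitute into the plane: n·(X_0 + λn) = -1 gives 242 + 81λ = -1, so λ = -3.
Foot = (−26, −5, −14) + (-3)·(−8, −4, −1) = (−2, 7, −11).

(-2, 7, -11)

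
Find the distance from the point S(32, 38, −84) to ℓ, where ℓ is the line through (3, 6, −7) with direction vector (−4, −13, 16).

Direction vector d = (−4, −13, 16).
AP = (29, 32, −77); AP·d = -1764, |AP|² = 7794, |d|² = 441.
distance² = |AP|² − (AP·d)²/|d|² = 7794 − 3111696/441 = 738, so the distance is 3√82.

3√82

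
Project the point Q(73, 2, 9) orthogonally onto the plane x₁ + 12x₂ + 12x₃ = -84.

(72, -10, -3)

The perpendicular from Q has direction n = (1, 12, 12): r = (73, 2, 9) + μ(1, 12, 12).
Substitute into the plane: n·(Q + μn) = -84 gives 205 + 289μ = -84, so μ = -1.
Foot = (73, 2, 9) + (-1)·(1, 12, 12) = (72, -10, -3).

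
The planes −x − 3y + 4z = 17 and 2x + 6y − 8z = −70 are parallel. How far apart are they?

Divide the second equation by -2 to match normals: −x − 3y + 4z = 35.
Both planes have normal n = (−1, −3, 4), |n| = √26. Any point on the first plane is at distance |35 − 17|/|n| = 18/√26 from the second.

18/√26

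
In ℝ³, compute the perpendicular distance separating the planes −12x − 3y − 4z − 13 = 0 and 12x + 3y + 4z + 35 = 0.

Divide the second equation by -1 to match normals: −12x − 3y − 4z = 35.
With common normal n = (−12, −3, −4) (|n| = 13), the distance is |13 − 35|/|n| = 22/13.

22/13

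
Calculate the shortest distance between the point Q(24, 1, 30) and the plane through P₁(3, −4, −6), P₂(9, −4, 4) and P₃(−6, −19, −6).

P₁P₂ = (6, 0, 10) and P₁P₃ = (−9, −15, 0), so a normal is n = P₁P₂ × P₁P₃ = (150, −90, −90).
Then n·(24, 1, 30) − 1350 = −540.
|n| = √(22500 + 8100 + 8100) = 30√43, so the distance is |-540|/(30√43) = 18/√43.

18/√43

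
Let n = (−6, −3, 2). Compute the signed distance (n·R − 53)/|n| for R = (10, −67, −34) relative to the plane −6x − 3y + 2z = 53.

20/7

n·R − 53 = 20.
|n| = 7, so the signed distance is 20/7.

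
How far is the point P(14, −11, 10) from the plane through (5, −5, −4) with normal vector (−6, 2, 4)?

The plane has equation n·(r − (5, −5, −4)) = 0, i.e. n·r = -56.
Then n·(14, −11, 10) − (−56) = −10.
|n| = √(36 + 4 + 16) = 2√14, so the distance is |-10|/(2√14) = 5/√14.

5√14/14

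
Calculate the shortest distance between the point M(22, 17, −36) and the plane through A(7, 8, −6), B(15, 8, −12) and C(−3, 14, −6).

3√2

AB = (8, 0, −6) and AC = (−10, 6, 0), so a normal is n = AB × AC = (36, 60, 48).
Then n·(22, 17, −36) − 444 = −360.
|n| = √(1296 + 3600 + 2304) = 60√2, so the distance is |-360|/(60√2) = 3√2.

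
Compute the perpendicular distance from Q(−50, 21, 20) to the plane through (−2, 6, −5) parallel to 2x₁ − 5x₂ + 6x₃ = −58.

21√65/65

Parallel planes share the normal n = (2, −5, 6); since (−2, 6, −5) lies on the plane, its equation is 2x₁ − 5x₂ + 6x₃ = -64.
Then n·(−50, 21, 20) − (−64) = −21.
|n| = √(4 + 25 + 36) = √65, so the distance is |-21|/√65 = 21√65/65.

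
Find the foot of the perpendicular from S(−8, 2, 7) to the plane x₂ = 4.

(-8, 4, 7)

n = (0, 1, 0), |n|² = 1, and n·S − 4 = -2.
t = -2/1 = -2, so the foot is S − t·n = (−8, 2, 7) − (-2)·(0, 1, 0) = (−8, 4, 7).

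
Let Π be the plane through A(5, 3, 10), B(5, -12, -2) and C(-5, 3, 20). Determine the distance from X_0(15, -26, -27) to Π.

19/√66

AB = (0, -15, -12) and AC = (-10, 0, 10), so a normal is n = AB × AC = (-150, 120, -150).
n = (-150, 120, -150); n·P − (-1890) = 570; |n| = 30√66; distance = 570/(30√66) = 19/√66.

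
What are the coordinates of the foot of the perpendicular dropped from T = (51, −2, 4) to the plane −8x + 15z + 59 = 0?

(43, -2, 19)

n = (−8, 0, 15), |n|² = 289, and n·T − (-59) = -289.
t = -289/289 = -1, so the foot is T − t·n = (51, −2, 4) − (-1)·(−8, 0, 15) = (43, −2, 19).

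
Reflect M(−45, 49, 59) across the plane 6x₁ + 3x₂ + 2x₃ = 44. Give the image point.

With n = (6, 3, 2), the signed offset is (n·M − 44)/|n|² = -49/49 = -1.
M' = M − 2t·n = (−45, 49, 59) − (-2)·(6, 3, 2) = (−33, 55, 63).

(-33, 55, 63)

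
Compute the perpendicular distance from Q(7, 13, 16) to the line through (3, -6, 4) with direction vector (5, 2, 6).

Direction vector d = (5, 2, 6).
AP = (4, 19, 12); AP·d = 130, |AP|² = 521, |d|² = 65.
distance² = |AP|² − (AP·d)²/|d|² = 521 − 16900/65 = 261, so the distance is 3√29.

3√29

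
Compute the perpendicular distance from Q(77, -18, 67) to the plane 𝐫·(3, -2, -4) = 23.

Normal vector n = (3, -2, -4), and n·(77, -18, 67) - 23 = -24.
|n| = √(9 + 4 + 16) = √29, so the distance is |-24|/√29 = 24√29/29.

24/√29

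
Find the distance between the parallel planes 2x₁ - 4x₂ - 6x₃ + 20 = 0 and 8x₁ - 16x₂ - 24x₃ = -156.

19√14/28

Divide the second equation by 4 to match normals: 2x₁ - 4x₂ - 6x₃ = -39.
Both planes have normal n = (2, -4, -6), |n| = 2√14. Any point on the first plane is at distance |(-39) − (-20)|/|n| = 19/(2√14) from the second.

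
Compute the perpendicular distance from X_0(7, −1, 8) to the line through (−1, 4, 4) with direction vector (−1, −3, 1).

Direction vector d = (−1, −3, 1).
AP = (8, −5, 4), and AP × d = (7, −12, −29).
|AP × d|² = 1034 and |d|² = 11, so the distance is √(1034/11) = √94.

√94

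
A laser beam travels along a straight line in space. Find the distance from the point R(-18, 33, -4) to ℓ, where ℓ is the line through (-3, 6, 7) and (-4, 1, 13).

A direction vector is d = (-1, -5, 6).
AP = (-15, 27, -11), and AP × d = (107, 101, 102).
|AP × d|² = 32054 and |d|² = 62, so the distance is √(32054/62) = √517.

√517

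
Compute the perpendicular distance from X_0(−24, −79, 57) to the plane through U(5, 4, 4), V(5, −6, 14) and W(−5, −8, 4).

12√86/43

UV = (0, −10, 10) and UW = (−10, −12, 0), so a normal is n = UV × UW = (120, −100, −100).
Then n·(−24, −79, 57) − (−200) = −480.
|n| = √(14400 + 10000 + 10000) = 20√86, so the distance is |-480|/(20√86) = 12√86/43.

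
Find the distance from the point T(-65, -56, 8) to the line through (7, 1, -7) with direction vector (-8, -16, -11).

3√521

Direction vector d = (-8, -16, -11).
AP = (-72, -57, 15), and AP × d = (867, -912, 696).
|AP × d|² = 2067849 and |d|² = 441, so the distance is √(2067849/441) = √4689 = 3√521.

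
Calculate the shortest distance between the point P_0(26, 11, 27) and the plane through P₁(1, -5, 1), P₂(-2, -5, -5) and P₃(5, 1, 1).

8/√61

P₁P₂ = (-3, 0, -6) and P₁P₃ = (4, 6, 0), so a normal is n = P₁P₂ × P₁P₃ = (36, -24, -18).
Then n·(26, 11, 27) - 138 = 48.
|n| = √(1296 + 576 + 324) = 6√61, so the distance is |48|/(6√61) = 8/√61.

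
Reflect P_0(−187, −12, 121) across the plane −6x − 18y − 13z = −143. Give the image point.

With n = (−6, −18, −13), the signed offset is (n·P_0 − (-143))/|n|² = -92/529 = -4/23.
P_0' = P_0 − 2t·n = (−187, −12, 121) − (-8/23)·(−6, −18, −13) = (−4349/23, −420/23, 2679/23).

(-4349/23, -420/23, 2679/23)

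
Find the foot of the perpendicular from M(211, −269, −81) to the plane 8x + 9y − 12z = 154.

(3547/17, -4618/17, -1317/17)

n = (8, 9, −12), |n|² = 289, and n·M − 154 = 85.
t = 85/289 = 5/17, so the foot is M − t·n = (211, −269, −81) − (5/17)·(8, 9, −12) = (3547/17, −4618/17, −1317/17).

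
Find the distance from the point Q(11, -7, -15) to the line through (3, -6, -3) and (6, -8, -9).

A direction vector is d = (3, -2, -6).
AP = (8, -1, -12); AP·d = 98, |AP|² = 209, |d|² = 49.
distance² = |AP|² − (AP·d)²/|d|² = 209 − 9604/49 = 13, so the distance is √13.

√13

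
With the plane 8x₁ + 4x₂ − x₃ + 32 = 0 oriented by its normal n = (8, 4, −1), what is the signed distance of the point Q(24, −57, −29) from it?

25/9

n·Q − (-32) = 25.
|n| = 9, so the signed distance is 25/9.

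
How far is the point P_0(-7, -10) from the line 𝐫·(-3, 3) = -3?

The normal to the line is n = (-3, 3) with |n| = 3√2.
|n·P_0 − (-3)| = |-9 − (-3)| = 6, so the distance is 6/(3√2) = √2.

√2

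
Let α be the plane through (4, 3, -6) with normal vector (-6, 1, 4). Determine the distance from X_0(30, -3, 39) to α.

18/√53

The plane has equation n·(r − (4, 3, -6)) = 0, i.e. n·r = -45.
n = (-6, 1, 4); n·P − (-45) = 18; |n| = √53; distance = 18/√53.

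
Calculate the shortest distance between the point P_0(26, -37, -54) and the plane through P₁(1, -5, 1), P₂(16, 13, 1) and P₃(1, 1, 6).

20√97/97

P₁P₂ = (15, 18, 0) and P₁P₃ = (0, 6, 5), so a normal is n = P₁P₂ × P₁P₃ = (90, -75, 90).
n = (90, -75, 90); n·P − 555 = -300; |n| = 15√97; distance = 300/(15√97) = 20√97/97.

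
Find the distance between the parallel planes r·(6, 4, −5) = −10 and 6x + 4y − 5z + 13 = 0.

Both planes have normal n = (6, 4, −5), |n| = √77. Any point on the first plane is at distance |(-13) − (-10)|/|n| = 3/√77 = 3√77/77 from the second.

3√77/77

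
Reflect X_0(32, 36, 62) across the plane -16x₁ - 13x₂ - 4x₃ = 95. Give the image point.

(-64, -42, 38)

n = (-16, -13, -4), |n|² = 441, n·X_0 − 95 = -1323, so t = -1323/441 = -3.
Foot F = X_0 − (-3)·n = (-16, -3, 50); the reflection is 2F − X_0 = (-64, -42, 38).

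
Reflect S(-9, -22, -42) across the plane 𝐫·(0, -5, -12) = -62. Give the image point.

With n = (0, -5, -12), the signed offset is (n·S − (-62))/|n|² = 676/169 = 4.
S' = S − 2t·n = (-9, -22, -42) − 8·(0, -5, -12) = (-9, 18, 54).

(-9, 18, 54)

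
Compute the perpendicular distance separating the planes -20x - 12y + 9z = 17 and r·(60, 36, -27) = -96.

Divide the second equation by -3 to match normals: -20x - 12y + 9z = 32.
Both planes have normal n = (-20, -12, 9), |n| = 25. Any point on the first plane is at distance |32 − 17|/|n| = 15/25 = 3/5 from the second.

3/5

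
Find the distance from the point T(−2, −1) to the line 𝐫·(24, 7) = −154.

d = |24·(-2) + 7·(-1) − (-154)| / √(576 + 49) = |99|/25 = 99/25.

99/25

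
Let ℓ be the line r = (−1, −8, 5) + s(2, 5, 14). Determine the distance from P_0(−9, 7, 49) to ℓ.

Direction vector d = (2, 5, 14).
AP = (−8, 15, 44); AP·d = 675, |AP|² = 2225, |d|² = 225.
distance² = |AP|² − (AP·d)²/|d|² = 2225 − 455625/225 = 200, so the distance is 10√2.

10√2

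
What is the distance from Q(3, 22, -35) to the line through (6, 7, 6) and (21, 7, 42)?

√394

A direction vector is d = (15, 0, 36).
AP = (-3, 15, -41); AP·d = -1521, |AP|² = 1915, |d|² = 1521.
distance² = |AP|² − (AP·d)²/|d|² = 1915 − 2313441/1521 = 394, so the distance is √394.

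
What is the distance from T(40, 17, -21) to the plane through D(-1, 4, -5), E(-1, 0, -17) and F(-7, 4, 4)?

13/7

DE = (0, -4, -12) and DF = (-6, 0, 9), so a normal is n = DE × DF = (-36, 72, -24).
d = |(-36)·40 + 72·17 + (-24)·(-21) − 444| / √(1296 + 5184 + 576) = |-156| / 84 = 13/7.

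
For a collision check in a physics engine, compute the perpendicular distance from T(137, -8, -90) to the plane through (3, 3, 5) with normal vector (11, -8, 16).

2

The plane has equation n·(r − (3, 3, 5)) = 0, i.e. n·r = 89.
Then n·(137, -8, -90) - 89 = 42.
|n| = √(121 + 64 + 256) = 21, so the distance is |42|/21 = 2.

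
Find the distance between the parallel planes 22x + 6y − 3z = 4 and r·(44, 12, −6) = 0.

Divide the second equation by 2 to match normals: 22x + 6y − 3z = 0.
Both planes have normal n = (22, 6, −3), |n| = 23. Any point on the first plane is at distance |0 − 4|/|n| = 4/23 from the second.

4/23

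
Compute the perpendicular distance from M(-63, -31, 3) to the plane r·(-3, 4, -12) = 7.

22/13

n = (-3, 4, -12); n·P − 7 = 22; |n| = 13; distance = 22/13.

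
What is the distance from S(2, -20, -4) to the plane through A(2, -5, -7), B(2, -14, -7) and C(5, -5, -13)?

3/√5

AB = (0, -9, 0) and AC = (3, 0, -6), so a normal is n = AB × AC = (54, 0, 27).
d = |54·2 + 27·(-4) − (-81)| / √(2916 + 0 + 729) = |81| / (27√5) = 3/√5.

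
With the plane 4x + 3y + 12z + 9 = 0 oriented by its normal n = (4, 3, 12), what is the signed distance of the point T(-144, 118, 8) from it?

n·T − (-9) = -117.
|n| = 13, so the signed distance is -117/13 = -9.

-9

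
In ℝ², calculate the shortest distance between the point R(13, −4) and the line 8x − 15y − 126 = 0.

38/17

d = |8·13 + (-15)·(-4) − 126| / √(64 + 225) = |38|/17 = 38/17.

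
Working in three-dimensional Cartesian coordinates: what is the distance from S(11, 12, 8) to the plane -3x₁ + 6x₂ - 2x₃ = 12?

d = |(-3)·11 + 6·12 + (-2)·8 − 12| / √(9 + 36 + 4) = |11| / 7 = 11/7.

11/7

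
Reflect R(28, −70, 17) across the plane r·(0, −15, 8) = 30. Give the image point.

With n = (0, −15, 8), the signed offset is (n·R − 30)/|n|² = 1156/289 = 4.
R' = R − 2t·n = (28, −70, 17) − 8·(0, −15, 8) = (28, 50, −47).

(28, 50, -47)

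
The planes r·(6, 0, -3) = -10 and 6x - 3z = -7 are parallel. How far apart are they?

1/√5

With common normal n = (6, 0, -3) (|n| = 3√5), the distance is |(-10) − (-7)|/|n| = 3/(3√5) = 1/√5.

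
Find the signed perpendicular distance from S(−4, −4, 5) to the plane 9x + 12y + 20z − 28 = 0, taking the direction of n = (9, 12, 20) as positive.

n·S − 28 = -12.
|n| = 25, so the signed distance is -12/25.

-12/25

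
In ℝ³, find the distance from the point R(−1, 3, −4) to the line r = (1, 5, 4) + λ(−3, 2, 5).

Direction vector d = (−3, 2, 5).
AP = (−2, −2, −8); AP·d = -38, |AP|² = 72, |d|² = 38.
distance² = |AP|² − (AP·d)²/|d|² = 72 − 1444/38 = 34, so the distance is √34.

√34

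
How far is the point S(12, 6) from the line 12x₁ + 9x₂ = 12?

62/5

d = |12·12 + 9·6 − 12| / √(144 + 81) = |186|/15 = 62/5.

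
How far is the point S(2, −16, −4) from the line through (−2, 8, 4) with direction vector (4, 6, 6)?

4√19

Direction vector d = (4, 6, 6).
AP = (4, −24, −8), and AP × d = (−96, −56, 120).
|AP × d|² = 26752 and |d|² = 88, so the distance is √(26752/88) = √304 = 4√19.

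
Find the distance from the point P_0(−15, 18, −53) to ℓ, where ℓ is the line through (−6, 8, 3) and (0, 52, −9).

2√697

A direction vector is d = (6, 44, −12).
AP = (−9, 10, −56), and AP × d = (2344, −444, −456).
|AP × d|² = 5899408 and |d|² = 2116, so the distance is √(5899408/2116) = √2788 = 2√697.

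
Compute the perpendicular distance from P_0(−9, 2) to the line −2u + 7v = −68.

100√53/53

d = |(-2)·(-9) + 7·2 − (-68)| / √(4 + 49) = |100|/√53 = 100√53/53.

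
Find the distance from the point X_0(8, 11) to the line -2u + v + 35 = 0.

6√5

d = |(-2)·8 + 1·11 − (-35)| / √(4 + 1) = |30|/√5 = 6√5.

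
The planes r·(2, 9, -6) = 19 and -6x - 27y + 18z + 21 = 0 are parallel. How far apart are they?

Divide the second equation by -3 to match normals: 2x + 9y - 6z = 7.
Both planes have normal n = (2, 9, -6), |n| = 11. Any point on the first plane is at distance |7 − 19|/|n| = 12/11 from the second.

12/11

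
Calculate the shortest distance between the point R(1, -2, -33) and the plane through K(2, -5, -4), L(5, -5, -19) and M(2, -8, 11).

KL = (3, 0, -15) and KM = (0, -3, 15), so a normal is n = KL × KM = (-45, -45, -9).
Then n·(1, -2, -33) - 171 = 171.
|n| = √(2025 + 2025 + 81) = 9√51, so the distance is |171|/(9√51) = 19/√51.

19/√51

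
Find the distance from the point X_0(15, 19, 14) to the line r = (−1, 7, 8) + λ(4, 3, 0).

6

Direction vector d = (4, 3, 0).
AP = (16, 12, 6); AP·d = 100, |AP|² = 436, |d|² = 25.
distance² = |AP|² − (AP·d)²/|d|² = 436 − 10000/25 = 36, so the distance is 6.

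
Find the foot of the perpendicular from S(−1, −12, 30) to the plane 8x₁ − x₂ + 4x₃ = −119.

(-25, -9, 18)

The perpendicular from S has direction n = (8, −1, 4): r = (−1, −12, 30) + t(8, −1, 4).
Substitute into the plane: n·(S + tn) = -119 gives 124 + 81t = -119, so t = -3.
Foot = (−1, −12, 30) + (-3)·(8, −1, 4) = (−25, −9, 18).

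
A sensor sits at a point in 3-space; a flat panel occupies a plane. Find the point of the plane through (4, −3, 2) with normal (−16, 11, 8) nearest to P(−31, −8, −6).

(-15, -19, -14)

n = (−16, 11, 8), |n|² = 441, and n·P − (-81) = 441.
t = 441/441 = 1, so the foot is P − t·n = (−31, −8, −6) − 1·(−16, 11, 8) = (−15, −19, −14).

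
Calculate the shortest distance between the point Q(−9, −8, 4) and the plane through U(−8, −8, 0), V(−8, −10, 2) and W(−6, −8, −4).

√6/3

UV = (0, −2, 2) and UW = (2, 0, −4), so a normal is n = UV × UW = (8, 4, 4).
Then n·(−9, −8, 4) − (−96) = 8.
|n| = √(64 + 16 + 16) = 4√6, so the distance is |8|/(4√6) = √6/3.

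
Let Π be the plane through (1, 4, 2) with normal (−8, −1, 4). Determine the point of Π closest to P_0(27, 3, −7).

n = (−8, −1, 4), |n|² = 81, and n·P_0 − (-4) = -243.
t = -243/81 = -3, so the foot is P_0 − t·n = (27, 3, −7) − (-3)·(−8, −1, 4) = (3, 0, 5).

(3, 0, 5)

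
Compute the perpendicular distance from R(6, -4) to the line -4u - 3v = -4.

8/5

The normal to the line is n = (-4, -3) with |n| = 5.
|n·R − (-4)| = |-12 − (-4)| = 8, so the distance is 8/5.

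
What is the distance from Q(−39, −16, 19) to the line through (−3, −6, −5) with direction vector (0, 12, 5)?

2√493

Direction vector d = (0, 12, 5).
AP = (−36, −10, 24); AP·d = 0, |AP|² = 1972, |d|² = 169.
distance² = |AP|² − (AP·d)²/|d|² = 1972 − 0/169 = 1972, so the distance is 2√493.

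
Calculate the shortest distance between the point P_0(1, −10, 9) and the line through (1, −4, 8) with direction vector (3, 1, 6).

Direction vector d = (3, 1, 6).
AP = (0, −6, 1); AP·d = 0, |AP|² = 37, |d|² = 46.
distance² = |AP|² − (AP·d)²/|d|² = 37 − 0/46 = 37, so the distance is √37.

√37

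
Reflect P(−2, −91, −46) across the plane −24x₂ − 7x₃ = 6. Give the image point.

(-2, 101, 10)

With n = (0, −24, −7), the signed offset is (n·P − 6)/|n|² = 2500/625 = 4.
P' = P − 2t·n = (−2, −91, −46) − 8·(0, −24, −7) = (−2, 101, 10).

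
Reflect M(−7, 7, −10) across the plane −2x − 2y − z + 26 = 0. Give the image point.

(9, 23, -2)

n = (−2, −2, −1), |n|² = 9, n·M − (-26) = 36, so t = 36/9 = 4.
Foot F = M − 4·n = (1, 15, −6); the reflection is 2F − M = (9, 23, −2).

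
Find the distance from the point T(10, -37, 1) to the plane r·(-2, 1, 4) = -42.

d = |(-2)·10 + 1·(-37) + 4·1 − (-42)| / √(4 + 1 + 16) = |-11| / √21 = 11/√21.

11√21/21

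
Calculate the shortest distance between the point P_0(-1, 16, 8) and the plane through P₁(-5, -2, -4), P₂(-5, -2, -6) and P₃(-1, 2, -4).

7√2

P₁P₂ = (0, 0, -2) and P₁P₃ = (4, 4, 0), so a normal is n = P₁P₂ × P₁P₃ = (8, -8, 0).
Then n·(-1, 16, 8) - (-24) = -112.
|n| = √(64 + 64 + 0) = 8√2, so the distance is |-112|/(8√2) = 7√2.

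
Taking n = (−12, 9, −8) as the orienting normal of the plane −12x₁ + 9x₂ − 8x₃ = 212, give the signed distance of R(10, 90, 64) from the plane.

-2

n·R − 212 = -34.
|n| = 17, so the signed distance is -34/17 = -2.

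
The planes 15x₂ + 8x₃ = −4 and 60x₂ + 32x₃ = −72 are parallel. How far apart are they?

Divide the second equation by 4 to match normals: 15x₂ + 8x₃ = -18.
Both planes have normal n = (0, 15, 8), |n| = 17. Any point on the first plane is at distance |(-18) − (-4)|/|n| = 14/17 from the second.

14/17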